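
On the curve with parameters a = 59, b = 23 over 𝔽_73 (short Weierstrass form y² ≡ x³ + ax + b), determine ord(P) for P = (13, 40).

2P: tangent at (13, 40): λ = (3·13² + 59)/(2·40) ≡ 55/7. 7⁻¹ ≡ 21 (mod 73) since 7·21 = 147 ≡ 1, so λ ≡ 55·21 ≡ 60.
  x = λ² - 13 - 13 = 3600 - 26 ≡ 70; y = λ·(13 - 70) - 40 ≡ 44. → (70, 44)
3P: (70, 44) + (13, 40). λ = (40 - 44)/(13 - 70) ≡ 69/16 mod 73. 16⁻¹ ≡ 32 (mod 73), so λ ≡ 18.
  x = λ² - 70 - 13 = 324 - 83 ≡ 22; y = λ·(70 - 22) - 44 ≡ 17. → (22, 17)
4P: (22, 17) + (13, 40). λ = (40 - 17)/(13 - 22) ≡ 23/64 mod 73. 64⁻¹ ≡ 8 (mod 73), so λ ≡ 38.
  x = λ² - 22 - 13 = 1444 - 35 ≡ 22; y = λ·(22 - 22) - 17 ≡ 56. → (22, 56)
5P: (22, 56) + (13, 40). λ = (40 - 56)/(13 - 22) ≡ 57/64 mod 73. 64⁻¹ ≡ 8 (mod 73), so λ ≡ 18.
  x = λ² - 22 - 13 = 324 - 35 ≡ 70; y = λ·(22 - 70) - 56 ≡ 29. → (70, 29)
6P: (70, 29) + (13, 40). λ = (40 - 29)/(13 - 70) ≡ 11/16 mod 73. 16⁻¹ ≡ 32 (mod 73), so λ ≡ 60.
  x = λ² - 70 - 13 = 3600 - 83 ≡ 13; y = λ·(70 - 13) - 29 ≡ 33. → (13, 33)
7P: (13, 33) + (13, 40): same x and y₁ ≡ -y₂, so the sum is O.
7P = O, so the order is 7.

7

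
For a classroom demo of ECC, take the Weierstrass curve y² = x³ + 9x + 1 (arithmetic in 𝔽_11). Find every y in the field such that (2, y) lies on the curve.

4, 7

x³ + 9x + 1 = 27 ≡ 5 (mod 11).
Square roots of 5 mod 11: 4 and 7 (since 4² = 16 ≡ 5).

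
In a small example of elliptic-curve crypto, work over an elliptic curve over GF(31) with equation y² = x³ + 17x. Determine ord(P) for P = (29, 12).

2P: tangent at (29, 12): λ = (3·29² + 17)/(2·12) ≡ 29/24. 24⁻¹ ≡ 22 (mod 31) since 24·22 = 528 ≡ 1, so λ ≡ 29·22 ≡ 18.
  x = λ² - 29 - 29 = 324 - 58 ≡ 18; y = λ·(29 - 18) - 12 ≡ 0. → (18, 0)
3P: (18, 0) + (29, 12). λ = (12 - 0)/(29 - 18) ≡ 12/11 mod 31. 11⁻¹ ≡ 17 (mod 31), so λ ≡ 18.
  x = λ² - 18 - 29 = 324 - 47 ≡ 29; y = λ·(18 - 29) - 0 ≡ 19. → (29, 19)
4P: (29, 19) + (29, 12): same x and y₁ ≡ -y₂, so the sum is O.
4P = O, so the order is 4.

4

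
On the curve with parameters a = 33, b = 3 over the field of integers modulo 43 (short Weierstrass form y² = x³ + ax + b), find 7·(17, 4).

(38, 10)

Write Q = (17, 4).
Repeated addition: build up to 7Q.
2Q: tangent at (17, 4): λ = (3·17² + 33)/(2·4) ≡ 40/8. 8⁻¹ ≡ 27 (mod 43) since 8·27 = 216 ≡ 1, so λ ≡ 40·27 ≡ 5.
  x = λ² - 17 - 17 = 25 - 34 ≡ 34; y = λ·(17 - 34) - 4 ≡ 40. → (34, 40)
3Q: (34, 40) + (17, 4). λ = (4 - 40)/(17 - 34) ≡ 7/26 mod 43. 26⁻¹ ≡ 5 (mod 43), so λ ≡ 35.
  x = λ² - 34 - 17 = 1225 - 51 ≡ 13; y = λ·(34 - 13) - 40 ≡ 7. → (13, 7)
4Q: (13, 7) + (17, 4). λ = (4 - 7)/(17 - 13) ≡ 40/4 mod 43. 4⁻¹ ≡ 11 (mod 43), so λ ≡ 10.
  x = λ² - 13 - 17 = 100 - 30 ≡ 27; y = λ·(13 - 27) - 7 ≡ 25. → (27, 25)
5Q: (27, 25) + (17, 4). λ = (4 - 25)/(17 - 27) ≡ 22/33 mod 43. 33⁻¹ ≡ 30 (mod 43), so λ ≡ 15.
  x = λ² - 27 - 17 = 225 - 44 ≡ 9; y = λ·(27 - 9) - 25 ≡ 30. → (9, 30)
6Q: (9, 30) + (17, 4). λ = (4 - 30)/(17 - 9) ≡ 17/8 mod 43. 8⁻¹ ≡ 27 (mod 43), so λ ≡ 29.
  x = λ² - 9 - 17 = 841 - 26 ≡ 41; y = λ·(9 - 41) - 30 ≡ 31. → (41, 31)
7Q: (41, 31) + (17, 4). λ = (4 - 31)/(17 - 41) ≡ 16/19 mod 43. 19⁻¹ ≡ 34 (mod 43) since 19·34 = 646 ≡ 1, so λ ≡ 28.
  x = λ² - 41 - 17 = 784 - 58 ≡ 38; y = λ·(41 - 38) - 31 ≡ 10. → (38, 10)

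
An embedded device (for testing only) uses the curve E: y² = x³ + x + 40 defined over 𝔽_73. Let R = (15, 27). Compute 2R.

(44, 2)

tangent at (15, 27): λ = (3·15² + 1)/(2·27) ≡ 19/54. 54⁻¹ ≡ 23 (mod 73), so λ ≡ 19·23 ≡ 72.
  x = λ² - 15 - 15 = 5184 - 30 ≡ 44; y = λ·(15 - 44) - 27 ≡ 2. → (44, 2)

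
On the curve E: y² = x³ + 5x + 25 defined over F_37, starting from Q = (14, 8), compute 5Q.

Double-and-add on 5 = (101)₂. Start with Q = (14, 8) for the leading 1-bit.
double: tangent at (14, 8): λ = (3·14² + 5)/(2·8) ≡ 1/16. 16⁻¹ ≡ 7 (mod 37), so λ ≡ 1·7 ≡ 7.
  x = λ² - 14 - 14 = 49 - 28 ≡ 21; y = λ·(14 - 21) - 8 ≡ 17. → (21, 17)
double: tangent at (21, 17): λ = (3·21² + 5)/(2·17) ≡ 33/34. 34⁻¹ ≡ 12 (mod 37), so λ ≡ 33·12 ≡ 26.
  x = λ² - 21 - 21 = 676 - 42 ≡ 5; y = λ·(21 - 5) - 17 ≡ 29. → (5, 29)
add Q: (5, 29) + (14, 8). λ = (8 - 29)/(14 - 5) ≡ 16/9 mod 37. 9⁻¹ ≡ 33 (mod 37), so λ ≡ 10.
  x = λ² - 5 - 14 = 100 - 19 ≡ 7; y = λ·(5 - 7) - 29 ≡ 25. → (7, 25)

(7, 25)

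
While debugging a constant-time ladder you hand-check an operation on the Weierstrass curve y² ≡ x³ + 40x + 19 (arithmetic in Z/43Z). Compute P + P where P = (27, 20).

tangent at (27, 20): λ = (3·27² + 40)/(2·20) ≡ 34/40. 40⁻¹ ≡ 14 (mod 43) since 40·14 = 560 ≡ 1, so λ ≡ 34·14 ≡ 3.
  x = λ² - 27 - 27 = 9 - 54 ≡ 41; y = λ·(27 - 41) - 20 ≡ 24. → (41, 24)

(41, 24)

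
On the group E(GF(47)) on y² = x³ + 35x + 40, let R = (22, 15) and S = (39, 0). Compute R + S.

(22, 15) + (39, 0). λ = (0 - 15)/(39 - 22) ≡ 32/17 mod 47. 17⁻¹ ≡ 36 (mod 47), so λ ≡ 24.
  x = λ² - 22 - 39 = 576 - 61 ≡ 45; y = λ·(22 - 45) - 15 ≡ 44. → (45, 44)

(45, 44)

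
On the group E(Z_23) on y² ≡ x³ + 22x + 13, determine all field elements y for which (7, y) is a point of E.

x³ + 22x + 13 = 510 ≡ 4 (mod 23).
Square roots of 4 mod 23: 2 and 21 (since 2² = 4 ≡ 4).

2, 21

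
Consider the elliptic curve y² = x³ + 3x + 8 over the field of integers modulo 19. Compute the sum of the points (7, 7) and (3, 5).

(7, 7) + (3, 5). λ = (5 - 7)/(3 - 7) ≡ 17/15 mod 19. 15⁻¹ ≡ 14 (mod 19), so λ ≡ 10.
  x = λ² - 7 - 3 = 100 - 10 ≡ 14; y = λ·(7 - 14) - 7 ≡ 18. → (14, 18)

(14, 18)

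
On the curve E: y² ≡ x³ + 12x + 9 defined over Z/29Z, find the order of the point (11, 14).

3

2P: tangent at (11, 14): λ = (3·11² + 12)/(2·14) ≡ 27/28. 28⁻¹ ≡ 28 (mod 29), so λ ≡ 27·28 ≡ 2.
  x = λ² - 11 - 11 = 4 - 22 ≡ 11; y = λ·(11 - 11) - 14 ≡ 15. → (11, 15)
3P: (11, 15) + (11, 14): same x and y₁ ≡ -y₂, so the sum is O.
3P = O, so the order is 3.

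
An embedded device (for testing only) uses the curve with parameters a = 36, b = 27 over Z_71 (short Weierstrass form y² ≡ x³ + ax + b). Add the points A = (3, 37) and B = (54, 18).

(3, 37) + (54, 18). λ = (18 - 37)/(54 - 3) ≡ 52/51 mod 71. 51⁻¹ ≡ 39 (mod 71), so λ ≡ 40.
  x = λ² - 3 - 54 = 1600 - 57 ≡ 52; y = λ·(3 - 52) - 37 ≡ 62. → (52, 62)

(52, 62)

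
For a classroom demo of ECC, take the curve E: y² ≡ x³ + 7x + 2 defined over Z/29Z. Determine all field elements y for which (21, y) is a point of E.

x³ + 7x + 2 = 9410 ≡ 14 (mod 29).
14 is a non-residue mod 29; no y exists.

none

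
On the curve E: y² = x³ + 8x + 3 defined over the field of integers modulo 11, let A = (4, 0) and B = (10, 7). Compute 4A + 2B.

(2, 4)

First 4A:
Double-and-add on 4 = (100)₂. Start with A = (4, 0) for the leading 1-bit.
double: (4, 0) + (4, 0): same x and y₁ ≡ -y₂, so the sum is O.
double: O + O = O (identity).
4A = O.
Next 2B:
Repeated addition: build up to 2B.
2B: tangent at (10, 7): λ = (3·10² + 8)/(2·7) ≡ 0/3. 3⁻¹ ≡ 4 (mod 11) since 3·4 = 12 ≡ 1, so λ ≡ 0·4 ≡ 0.
  x = λ² - 10 - 10 = 0 - 20 ≡ 2; y = λ·(10 - 2) - 7 ≡ 4. → (2, 4)
2B = (2, 4).
Finally 4A + 2B:
O + (2, 4) = (2, 4) (identity).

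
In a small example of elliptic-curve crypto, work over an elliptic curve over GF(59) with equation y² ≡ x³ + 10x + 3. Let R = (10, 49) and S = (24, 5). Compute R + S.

(12, 50)

(10, 49) + (24, 5). λ = (5 - 49)/(24 - 10) ≡ 15/14 mod 59. 14⁻¹ ≡ 38 (mod 59) since 14·38 = 532 ≡ 1, so λ ≡ 39.
  x = λ² - 10 - 24 = 1521 - 34 ≡ 12; y = λ·(10 - 12) - 49 ≡ 50. → (12, 50)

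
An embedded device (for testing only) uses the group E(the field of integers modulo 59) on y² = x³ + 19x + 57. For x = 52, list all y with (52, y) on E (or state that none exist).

17, 42

x³ + 19x + 57 = 141653 ≡ 53 (mod 59).
Square roots of 53 mod 59: 17 and 42 (since 17² = 289 ≡ 53).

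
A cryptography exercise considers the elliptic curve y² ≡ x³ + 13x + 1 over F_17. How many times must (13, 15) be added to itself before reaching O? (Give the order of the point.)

5

2P: tangent at (13, 15): λ = (3·13² + 13)/(2·15) ≡ 10/13. 13⁻¹ ≡ 4 (mod 17), so λ ≡ 10·4 ≡ 6.
  x = λ² - 13 - 13 = 36 - 26 ≡ 10; y = λ·(13 - 10) - 15 ≡ 3. → (10, 3)
3P: (10, 3) + (13, 15). λ = (15 - 3)/(13 - 10) ≡ 12/3 mod 17. 3⁻¹ ≡ 6 (mod 17), so λ ≡ 4.
  x = λ² - 10 - 13 = 16 - 23 ≡ 10; y = λ·(10 - 10) - 3 ≡ 14. → (10, 14)
4P: (10, 14) + (13, 15). λ = (15 - 14)/(13 - 10) ≡ 1/3 mod 17. 3⁻¹ ≡ 6 (mod 17), so λ ≡ 6.
  x = λ² - 10 - 13 = 36 - 23 ≡ 13; y = λ·(10 - 13) - 14 ≡ 2. → (13, 2)
5P: (13, 2) + (13, 15): same x and y₁ ≡ -y₂, so the sum is O.
5P = O, so the order is 5.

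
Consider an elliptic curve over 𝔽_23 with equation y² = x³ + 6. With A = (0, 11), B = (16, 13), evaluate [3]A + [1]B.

(16, 13)

First 3A:
Repeated addition: build up to 3A.
2A: tangent at (0, 11): λ = (3·0² + 0)/(2·11) ≡ 0/22. 22⁻¹ ≡ 22 (mod 23) since 22·22 = 484 ≡ 1, so λ ≡ 0·22 ≡ 0.
  x = λ² - 0 - 0 = 0 - 0 ≡ 0; y = λ·(0 - 0) - 11 ≡ 12. → (0, 12)
3A: (0, 12) + (0, 11): same x and y₁ ≡ -y₂, so the sum is ∞.
3A = ∞.
Finally 3A + B:
∞ + (16, 13) = (16, 13) (identity).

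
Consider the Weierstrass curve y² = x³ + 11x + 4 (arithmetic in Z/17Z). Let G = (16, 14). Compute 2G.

tangent at (16, 14): λ = (3·16² + 11)/(2·14) ≡ 14/11. 11⁻¹ ≡ 14 (mod 17), so λ ≡ 14·14 ≡ 9.
  x = λ² - 16 - 16 = 81 - 32 ≡ 15; y = λ·(16 - 15) - 14 ≡ 12. → (15, 12)

(15, 12)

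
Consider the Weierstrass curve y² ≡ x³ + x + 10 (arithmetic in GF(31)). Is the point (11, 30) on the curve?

no

y² = 30² ≡ 1; x³ + 1x + 10 = 1352 ≡ 19 (mod 31). 1 ≠ 19.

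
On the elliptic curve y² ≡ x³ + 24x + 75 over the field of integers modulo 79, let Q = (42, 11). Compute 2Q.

tangent at (42, 11): λ = (3·42² + 24)/(2·11) ≡ 23/22. 22⁻¹ ≡ 18 (mod 79), so λ ≡ 23·18 ≡ 19.
  x = λ² - 42 - 42 = 361 - 84 ≡ 40; y = λ·(42 - 40) - 11 ≡ 27. → (40, 27)

(40, 27)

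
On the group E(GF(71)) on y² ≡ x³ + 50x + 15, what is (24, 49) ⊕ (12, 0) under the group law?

(24, 49) + (12, 0). λ = (0 - 49)/(12 - 24) ≡ 22/59 mod 71. 59⁻¹ ≡ 65 (mod 71) since 59·65 = 3835 ≡ 1, so λ ≡ 10.
  x = λ² - 24 - 12 = 100 - 36 ≡ 64; y = λ·(24 - 64) - 49 ≡ 48. → (64, 48)

(64, 48)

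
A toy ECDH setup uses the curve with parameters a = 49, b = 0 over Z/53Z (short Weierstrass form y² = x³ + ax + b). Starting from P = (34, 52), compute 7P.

(22, 38)

Double-and-add on 7 = (111)₂. Start with P = (34, 52) for the leading 1-bit.
double: tangent at (34, 52): λ = (3·34² + 49)/(2·52) ≡ 19/51. 51⁻¹ ≡ 26 (mod 53) since 51·26 = 1326 ≡ 1, so λ ≡ 19·26 ≡ 17.
  x = λ² - 34 - 34 = 289 - 68 ≡ 9; y = λ·(34 - 9) - 52 ≡ 2. → (9, 2)
add P: (9, 2) + (34, 52). λ = (52 - 2)/(34 - 9) ≡ 50/25 mod 53. 25⁻¹ ≡ 17 (mod 53), so λ ≡ 2.
  x = λ² - 9 - 34 = 4 - 43 ≡ 14; y = λ·(9 - 14) - 2 ≡ 41. → (14, 41)
double: tangent at (14, 41): λ = (3·14² + 49)/(2·41) ≡ 1/29. 29⁻¹ ≡ 11 (mod 53), so λ ≡ 1·11 ≡ 11.
  x = λ² - 14 - 14 = 121 - 28 ≡ 40; y = λ·(14 - 40) - 41 ≡ 44. → (40, 44)
add P: (40, 44) + (34, 52). λ = (52 - 44)/(34 - 40) ≡ 8/47 mod 53. 47⁻¹ ≡ 44 (mod 53), so λ ≡ 34.
  x = λ² - 40 - 34 = 1156 - 74 ≡ 22; y = λ·(40 - 22) - 44 ≡ 38. → (22, 38)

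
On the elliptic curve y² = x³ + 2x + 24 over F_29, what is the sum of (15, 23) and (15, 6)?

O

The two points share x = 15 and their y-coordinates satisfy 23 + 6 ≡ 0 (mod 29), so they are inverses. Their sum is O.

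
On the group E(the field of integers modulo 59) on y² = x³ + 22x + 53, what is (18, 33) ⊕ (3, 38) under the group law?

(25, 48)

(18, 33) + (3, 38). λ = (38 - 33)/(3 - 18) ≡ 5/44 mod 59. 44⁻¹ ≡ 55 (mod 59) since 44·55 = 2420 ≡ 1, so λ ≡ 39.
  x = λ² - 18 - 3 = 1521 - 21 ≡ 25; y = λ·(18 - 25) - 33 ≡ 48. → (25, 48)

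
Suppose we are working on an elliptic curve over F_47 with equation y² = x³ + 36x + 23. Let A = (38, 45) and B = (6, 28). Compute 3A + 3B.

First 3A:
Repeated addition: build up to 3A.
2A: tangent at (38, 45): λ = (3·38² + 36)/(2·45) ≡ 44/43. 43⁻¹ ≡ 35 (mod 47) since 43·35 = 1505 ≡ 1, so λ ≡ 44·35 ≡ 36.
  x = λ² - 38 - 38 = 1296 - 76 ≡ 45; y = λ·(38 - 45) - 45 ≡ 32. → (45, 32)
3A: (45, 32) + (38, 45). λ = (45 - 32)/(38 - 45) ≡ 13/40 mod 47. 40⁻¹ ≡ 20 (mod 47), so λ ≡ 25.
  x = λ² - 45 - 38 = 625 - 83 ≡ 25; y = λ·(45 - 25) - 32 ≡ 45. → (25, 45)
3A = (25, 45).
Next 3B:
Repeated addition: build up to 3B.
2B: tangent at (6, 28): λ = (3·6² + 36)/(2·28) ≡ 3/9. 9⁻¹ ≡ 21 (mod 47), so λ ≡ 3·21 ≡ 16.
  x = λ² - 6 - 6 = 256 - 12 ≡ 9; y = λ·(6 - 9) - 28 ≡ 18. → (9, 18)
3B: (9, 18) + (6, 28). λ = (28 - 18)/(6 - 9) ≡ 10/44 mod 47. 44⁻¹ ≡ 31 (mod 47) since 44·31 = 1364 ≡ 1, so λ ≡ 28.
  x = λ² - 9 - 6 = 784 - 15 ≡ 17; y = λ·(9 - 17) - 18 ≡ 40. → (17, 40)
3B = (17, 40).
Finally 3A + 3B:
(25, 45) + (17, 40). λ = (40 - 45)/(17 - 25) ≡ 42/39 mod 47. 39⁻¹ ≡ 41 (mod 47) since 39·41 = 1599 ≡ 1, so λ ≡ 30.
  x = λ² - 25 - 17 = 900 - 42 ≡ 12; y = λ·(25 - 12) - 45 ≡ 16. → (12, 16)

(12, 16)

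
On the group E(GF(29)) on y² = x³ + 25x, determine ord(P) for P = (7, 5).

5

2P: tangent at (7, 5): λ = (3·7² + 25)/(2·5) ≡ 27/10. 10⁻¹ ≡ 3 (mod 29) since 10·3 = 30 ≡ 1, so λ ≡ 27·3 ≡ 23.
  x = λ² - 7 - 7 = 529 - 14 ≡ 22; y = λ·(7 - 22) - 5 ≡ 27. → (22, 27)
3P: (22, 27) + (7, 5). λ = (5 - 27)/(7 - 22) ≡ 7/14 mod 29. 14⁻¹ ≡ 27 (mod 29), so λ ≡ 15.
  x = λ² - 22 - 7 = 225 - 29 ≡ 22; y = λ·(22 - 22) - 27 ≡ 2. → (22, 2)
4P: (22, 2) + (7, 5). λ = (5 - 2)/(7 - 22) ≡ 3/14 mod 29. 14⁻¹ ≡ 27 (mod 29), so λ ≡ 23.
  x = λ² - 22 - 7 = 529 - 29 ≡ 7; y = λ·(22 - 7) - 2 ≡ 24. → (7, 24)
5P: (7, 24) + (7, 5): same x and y₁ ≡ -y₂, so the sum is ∞.
5P = ∞, so the order is 5.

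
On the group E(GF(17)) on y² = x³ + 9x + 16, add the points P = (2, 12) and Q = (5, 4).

(2, 5)

(2, 12) + (5, 4). λ = (4 - 12)/(5 - 2) ≡ 9/3 mod 17. 3⁻¹ ≡ 6 (mod 17), so λ ≡ 3.
  x = λ² - 2 - 5 = 9 - 7 ≡ 2; y = λ·(2 - 2) - 12 ≡ 5. → (2, 5)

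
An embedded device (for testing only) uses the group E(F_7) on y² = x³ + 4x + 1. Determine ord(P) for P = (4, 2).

2P: tangent at (4, 2): λ = (3·4² + 4)/(2·2) ≡ 3/4. 4⁻¹ ≡ 2 (mod 7), so λ ≡ 3·2 ≡ 6.
  x = λ² - 4 - 4 = 36 - 8 ≡ 0; y = λ·(4 - 0) - 2 ≡ 1. → (0, 1)
3P: (0, 1) + (4, 2). λ = (2 - 1)/(4 - 0) ≡ 1/4 mod 7. 4⁻¹ ≡ 2 (mod 7), so λ ≡ 2.
  x = λ² - 0 - 4 = 4 - 4 ≡ 0; y = λ·(0 - 0) - 1 ≡ 6. → (0, 6)
4P: (0, 6) + (4, 2). λ = (2 - 6)/(4 - 0) ≡ 3/4 mod 7. 4⁻¹ ≡ 2 (mod 7), so λ ≡ 6.
  x = λ² - 0 - 4 = 36 - 4 ≡ 4; y = λ·(0 - 4) - 6 ≡ 5. → (4, 5)
5P: (4, 5) + (4, 2): same x and y₁ ≡ -y₂, so the sum is the point at infinity.
5P = the point at infinity, so the order is 5.

5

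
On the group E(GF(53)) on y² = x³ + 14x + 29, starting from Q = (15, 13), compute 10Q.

(50, 15)

Repeated addition: build up to 10Q.
2Q: tangent at (15, 13): λ = (3·15² + 14)/(2·13) ≡ 0/26. 26⁻¹ ≡ 51 (mod 53), so λ ≡ 0·51 ≡ 0.
  x = λ² - 15 - 15 = 0 - 30 ≡ 23; y = λ·(15 - 23) - 13 ≡ 40. → (23, 40)
3Q: (23, 40) + (15, 13). λ = (13 - 40)/(15 - 23) ≡ 26/45 mod 53. 45⁻¹ ≡ 33 (mod 53), so λ ≡ 10.
  x = λ² - 23 - 15 = 100 - 38 ≡ 9; y = λ·(23 - 9) - 40 ≡ 47. → (9, 47)
4Q: (9, 47) + (15, 13). λ = (13 - 47)/(15 - 9) ≡ 19/6 mod 53. 6⁻¹ ≡ 9 (mod 53) since 6·9 = 54 ≡ 1, so λ ≡ 12.
  x = λ² - 9 - 15 = 144 - 24 ≡ 14; y = λ·(9 - 14) - 47 ≡ 52. → (14, 52)
5Q: (14, 52) + (15, 13). λ = (13 - 52)/(15 - 14) ≡ 14/1 mod 53. 1⁻¹ ≡ 1 (mod 53), so λ ≡ 14.
  x = λ² - 14 - 15 = 196 - 29 ≡ 8; y = λ·(14 - 8) - 52 ≡ 32. → (8, 32)
6Q: (8, 32) + (15, 13). λ = (13 - 32)/(15 - 8) ≡ 34/7 mod 53. 7⁻¹ ≡ 38 (mod 53), so λ ≡ 20.
  x = λ² - 8 - 15 = 400 - 23 ≡ 6; y = λ·(8 - 6) - 32 ≡ 8. → (6, 8)
7Q: (6, 8) + (15, 13). λ = (13 - 8)/(15 - 6) ≡ 5/9 mod 53. 9⁻¹ ≡ 6 (mod 53), so λ ≡ 30.
  x = λ² - 6 - 15 = 900 - 21 ≡ 31; y = λ·(6 - 31) - 8 ≡ 37. → (31, 37)
8Q: (31, 37) + (15, 13). λ = (13 - 37)/(15 - 31) ≡ 29/37 mod 53. 37⁻¹ ≡ 43 (mod 53), so λ ≡ 28.
  x = λ² - 31 - 15 = 784 - 46 ≡ 49; y = λ·(31 - 49) - 37 ≡ 42. → (49, 42)
9Q: (49, 42) + (15, 13). λ = (13 - 42)/(15 - 49) ≡ 24/19 mod 53. 19⁻¹ ≡ 14 (mod 53), so λ ≡ 18.
  x = λ² - 49 - 15 = 324 - 64 ≡ 48; y = λ·(49 - 48) - 42 ≡ 29. → (48, 29)
10Q: (48, 29) + (15, 13). λ = (13 - 29)/(15 - 48) ≡ 37/20 mod 53. 20⁻¹ ≡ 8 (mod 53), so λ ≡ 31.
  x = λ² - 48 - 15 = 961 - 63 ≡ 50; y = λ·(48 - 50) - 29 ≡ 15. → (50, 15)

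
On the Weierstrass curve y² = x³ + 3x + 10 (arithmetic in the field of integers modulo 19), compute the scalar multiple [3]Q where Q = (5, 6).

(2, 9)

Repeated addition: build up to 3Q.
2Q: tangent at (5, 6): λ = (3·5² + 3)/(2·6) ≡ 2/12. 12⁻¹ ≡ 8 (mod 19) since 12·8 = 96 ≡ 1, so λ ≡ 2·8 ≡ 16.
  x = λ² - 5 - 5 = 256 - 10 ≡ 18; y = λ·(5 - 18) - 6 ≡ 14. → (18, 14)
3Q: (18, 14) + (5, 6). λ = (6 - 14)/(5 - 18) ≡ 11/6 mod 19. 6⁻¹ ≡ 16 (mod 19), so λ ≡ 5.
  x = λ² - 18 - 5 = 25 - 23 ≡ 2; y = λ·(18 - 2) - 14 ≡ 9. → (2, 9)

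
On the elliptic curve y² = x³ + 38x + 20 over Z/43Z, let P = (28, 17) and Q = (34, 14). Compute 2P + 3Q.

First 2P:
Repeated addition: build up to 2P.
2P: tangent at (28, 17): λ = (3·28² + 38)/(2·17) ≡ 25/34. 34⁻¹ ≡ 19 (mod 43), so λ ≡ 25·19 ≡ 2.
  x = λ² - 28 - 28 = 4 - 56 ≡ 34; y = λ·(28 - 34) - 17 ≡ 14. → (34, 14)
2P = (34, 14).
Next 3Q:
Repeated addition: build up to 3Q.
2Q: tangent at (34, 14): λ = (3·34² + 38)/(2·14) ≡ 23/28. 28⁻¹ ≡ 20 (mod 43), so λ ≡ 23·20 ≡ 30.
  x = λ² - 34 - 34 = 900 - 68 ≡ 15; y = λ·(34 - 15) - 14 ≡ 40. → (15, 40)
3Q: (15, 40) + (34, 14). λ = (14 - 40)/(34 - 15) ≡ 17/19 mod 43. 19⁻¹ ≡ 34 (mod 43), so λ ≡ 19.
  x = λ² - 15 - 34 = 361 - 49 ≡ 11; y = λ·(15 - 11) - 40 ≡ 36. → (11, 36)
3Q = (11, 36).
Finally 2P + 3Q:
(34, 14) + (11, 36). λ = (36 - 14)/(11 - 34) ≡ 22/20 mod 43. 20⁻¹ ≡ 28 (mod 43), so λ ≡ 14.
  x = λ² - 34 - 11 = 196 - 45 ≡ 22; y = λ·(34 - 22) - 14 ≡ 25. → (22, 25)

(22, 25)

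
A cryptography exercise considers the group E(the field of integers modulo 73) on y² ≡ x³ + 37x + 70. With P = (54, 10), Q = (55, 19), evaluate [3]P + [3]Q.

First 3P:
Repeated addition: build up to 3P.
2P: tangent at (54, 10): λ = (3·54² + 37)/(2·10) ≡ 25/20. 20⁻¹ ≡ 11 (mod 73), so λ ≡ 25·11 ≡ 56.
  x = λ² - 54 - 54 = 3136 - 108 ≡ 35; y = λ·(54 - 35) - 10 ≡ 32. → (35, 32)
3P: (35, 32) + (54, 10). λ = (10 - 32)/(54 - 35) ≡ 51/19 mod 73. 19⁻¹ ≡ 50 (mod 73), so λ ≡ 68.
  x = λ² - 35 - 54 = 4624 - 89 ≡ 9; y = λ·(35 - 9) - 32 ≡ 57. → (9, 57)
3P = (9, 57).
Next 3Q:
Repeated addition: build up to 3Q.
2Q: tangent at (55, 19): λ = (3·55² + 37)/(2·19) ≡ 60/38. 38⁻¹ ≡ 25 (mod 73), so λ ≡ 60·25 ≡ 40.
  x = λ² - 55 - 55 = 1600 - 110 ≡ 30; y = λ·(55 - 30) - 19 ≡ 32. → (30, 32)
3Q: (30, 32) + (55, 19). λ = (19 - 32)/(55 - 30) ≡ 60/25 mod 73. 25⁻¹ ≡ 38 (mod 73), so λ ≡ 17.
  x = λ² - 30 - 55 = 289 - 85 ≡ 58; y = λ·(30 - 58) - 32 ≡ 3. → (58, 3)
3Q = (58, 3).
Finally 3P + 3Q:
(9, 57) + (58, 3). λ = (3 - 57)/(58 - 9) ≡ 19/49 mod 73. 49⁻¹ ≡ 3 (mod 73), so λ ≡ 57.
  x = λ² - 9 - 58 = 3249 - 67 ≡ 43; y = λ·(9 - 43) - 57 ≡ 49. → (43, 49)

(43, 49)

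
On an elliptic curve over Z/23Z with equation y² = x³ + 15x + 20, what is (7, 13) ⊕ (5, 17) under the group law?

(7, 13) + (5, 17). λ = (17 - 13)/(5 - 7) ≡ 4/21 mod 23. 21⁻¹ ≡ 11 (mod 23) since 21·11 = 231 ≡ 1, so λ ≡ 21.
  x = λ² - 7 - 5 = 441 - 12 ≡ 15; y = λ·(7 - 15) - 13 ≡ 3. → (15, 3)

(15, 3)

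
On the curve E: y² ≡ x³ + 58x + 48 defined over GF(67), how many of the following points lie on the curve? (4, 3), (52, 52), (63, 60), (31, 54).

2

(4, 3): 3² ≡ 9, rhs ≡ 9 → on.
(52, 52): 52² ≡ 24, rhs ≡ 24 → on.
(63, 60): 60² ≡ 49, rhs ≡ 20 → off.
(31, 54): 54² ≡ 35, rhs ≡ 13 → off.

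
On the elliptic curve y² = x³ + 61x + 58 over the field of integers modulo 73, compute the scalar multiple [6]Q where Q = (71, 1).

Double-and-add on 6 = (110)₂. Start with Q = (71, 1) for the leading 1-bit.
double: tangent at (71, 1): λ = (3·71² + 61)/(2·1) ≡ 0/2. 2⁻¹ ≡ 37 (mod 73), so λ ≡ 0·37 ≡ 0.
  x = λ² - 71 - 71 = 0 - 142 ≡ 4; y = λ·(71 - 4) - 1 ≡ 72. → (4, 72)
add Q: (4, 72) + (71, 1). λ = (1 - 72)/(71 - 4) ≡ 2/67 mod 73. 67⁻¹ ≡ 12 (mod 73) since 67·12 = 804 ≡ 1, so λ ≡ 24.
  x = λ² - 4 - 71 = 576 - 75 ≡ 63; y = λ·(4 - 63) - 72 ≡ 45. → (63, 45)
double: tangent at (63, 45): λ = (3·63² + 61)/(2·45) ≡ 69/17. 17⁻¹ ≡ 43 (mod 73), so λ ≡ 69·43 ≡ 47.
  x = λ² - 63 - 63 = 2209 - 126 ≡ 39; y = λ·(63 - 39) - 45 ≡ 61. → (39, 61)

(39, 61)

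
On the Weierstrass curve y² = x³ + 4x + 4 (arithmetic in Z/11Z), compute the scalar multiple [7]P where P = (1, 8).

Repeated addition: build up to 7P.
2P: tangent at (1, 8): λ = (3·1² + 4)/(2·8) ≡ 7/5. 5⁻¹ ≡ 9 (mod 11), so λ ≡ 7·9 ≡ 8.
  x = λ² - 1 - 1 = 64 - 2 ≡ 7; y = λ·(1 - 7) - 8 ≡ 10. → (7, 10)
3P: (7, 10) + (1, 8). λ = (8 - 10)/(1 - 7) ≡ 9/5 mod 11. 5⁻¹ ≡ 9 (mod 11), so λ ≡ 4.
  x = λ² - 7 - 1 = 16 - 8 ≡ 8; y = λ·(7 - 8) - 10 ≡ 8. → (8, 8)
4P: (8, 8) + (1, 8). λ = (8 - 8)/(1 - 8) ≡ 0/4 mod 11. 4⁻¹ ≡ 3 (mod 11), so λ ≡ 0.
  x = λ² - 8 - 1 = 0 - 9 ≡ 2; y = λ·(8 - 2) - 8 ≡ 3. → (2, 3)
5P: (2, 3) + (1, 8). λ = (8 - 3)/(1 - 2) ≡ 5/10 mod 11. 10⁻¹ ≡ 10 (mod 11), so λ ≡ 6.
  x = λ² - 2 - 1 = 36 - 3 ≡ 0; y = λ·(2 - 0) - 3 ≡ 9. → (0, 9)
6P: (0, 9) + (1, 8). λ = (8 - 9)/(1 - 0) ≡ 10/1 mod 11. 1⁻¹ ≡ 1 (mod 11), so λ ≡ 10.
  x = λ² - 0 - 1 = 100 - 1 ≡ 0; y = λ·(0 - 0) - 9 ≡ 2. → (0, 2)
7P: (0, 2) + (1, 8). λ = (8 - 2)/(1 - 0) ≡ 6/1 mod 11. 1⁻¹ ≡ 1 (mod 11), so λ ≡ 6.
  x = λ² - 0 - 1 = 36 - 1 ≡ 2; y = λ·(0 - 2) - 2 ≡ 8. → (2, 8)

(2, 8)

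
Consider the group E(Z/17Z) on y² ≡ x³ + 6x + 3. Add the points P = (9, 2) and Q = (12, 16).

(14, 3)

(9, 2) + (12, 16). λ = (16 - 2)/(12 - 9) ≡ 14/3 mod 17. 3⁻¹ ≡ 6 (mod 17) since 3·6 = 18 ≡ 1, so λ ≡ 16.
  x = λ² - 9 - 12 = 256 - 21 ≡ 14; y = λ·(9 - 14) - 2 ≡ 3. → (14, 3)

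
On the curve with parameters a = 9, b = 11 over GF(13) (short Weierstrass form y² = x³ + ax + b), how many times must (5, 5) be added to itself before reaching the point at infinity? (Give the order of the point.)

12

2P: tangent at (5, 5): λ = (3·5² + 9)/(2·5) ≡ 6/10. 10⁻¹ ≡ 4 (mod 13), so λ ≡ 6·4 ≡ 11.
  x = λ² - 5 - 5 = 121 - 10 ≡ 7; y = λ·(5 - 7) - 5 ≡ 12. → (7, 12)
3P: (7, 12) + (5, 5). λ = (5 - 12)/(5 - 7) ≡ 6/11 mod 13. 11⁻¹ ≡ 6 (mod 13) since 11·6 = 66 ≡ 1, so λ ≡ 10.
  x = λ² - 7 - 5 = 100 - 12 ≡ 10; y = λ·(7 - 10) - 12 ≡ 10. → (10, 10)
4P: (10, 10) + (5, 5). λ = (5 - 10)/(5 - 10) ≡ 8/8 mod 13. 8⁻¹ ≡ 5 (mod 13), so λ ≡ 1.
  x = λ² - 10 - 5 = 1 - 15 ≡ 12; y = λ·(10 - 12) - 10 ≡ 1. → (12, 1)
5P: (12, 1) + (5, 5). λ = (5 - 1)/(5 - 12) ≡ 4/6 mod 13. 6⁻¹ ≡ 11 (mod 13) since 6·11 = 66 ≡ 1, so λ ≡ 5.
  x = λ² - 12 - 5 = 25 - 17 ≡ 8; y = λ·(12 - 8) - 1 ≡ 6. → (8, 6)
6P: (8, 6) + (5, 5). λ = (5 - 6)/(5 - 8) ≡ 12/10 mod 13. 10⁻¹ ≡ 4 (mod 13), so λ ≡ 9.
  x = λ² - 8 - 5 = 81 - 13 ≡ 3; y = λ·(8 - 3) - 6 ≡ 0. → (3, 0)
7P: (3, 0) + (5, 5). λ = (5 - 0)/(5 - 3) ≡ 5/2 mod 13. 2⁻¹ ≡ 7 (mod 13), so λ ≡ 9.
  x = λ² - 3 - 5 = 81 - 8 ≡ 8; y = λ·(3 - 8) - 0 ≡ 7. → (8, 7)
8P: (8, 7) + (5, 5). λ = (5 - 7)/(5 - 8) ≡ 11/10 mod 13. 10⁻¹ ≡ 4 (mod 13) since 10·4 = 40 ≡ 1, so λ ≡ 5.
  x = λ² - 8 - 5 = 25 - 13 ≡ 12; y = λ·(8 - 12) - 7 ≡ 12. → (12, 12)
9P: (12, 12) + (5, 5). λ = (5 - 12)/(5 - 12) ≡ 6/6 mod 13. 6⁻¹ ≡ 11 (mod 13), so λ ≡ 1.
  x = λ² - 12 - 5 = 1 - 17 ≡ 10; y = λ·(12 - 10) - 12 ≡ 3. → (10, 3)
10P: (10, 3) + (5, 5). λ = (5 - 3)/(5 - 10) ≡ 2/8 mod 13. 8⁻¹ ≡ 5 (mod 13) since 8·5 = 40 ≡ 1, so λ ≡ 10.
  x = λ² - 10 - 5 = 100 - 15 ≡ 7; y = λ·(10 - 7) - 3 ≡ 1. → (7, 1)
11P: (7, 1) + (5, 5). λ = (5 - 1)/(5 - 7) ≡ 4/11 mod 13. 11⁻¹ ≡ 6 (mod 13) since 11·6 = 66 ≡ 1, so λ ≡ 11.
  x = λ² - 7 - 5 = 121 - 12 ≡ 5; y = λ·(7 - 5) - 1 ≡ 8. → (5, 8)
12P: (5, 8) + (5, 5): same x and y₁ ≡ -y₂, so the sum is the point at infinity.
12P = the point at infinity, so the order is 12.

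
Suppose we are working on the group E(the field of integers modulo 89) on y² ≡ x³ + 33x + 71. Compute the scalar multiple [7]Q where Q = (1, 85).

(60, 1)

Repeated addition: build up to 7Q.
2Q: tangent at (1, 85): λ = (3·1² + 33)/(2·85) ≡ 36/81. 81⁻¹ ≡ 11 (mod 89), so λ ≡ 36·11 ≡ 40.
  x = λ² - 1 - 1 = 1600 - 2 ≡ 85; y = λ·(1 - 85) - 85 ≡ 26. → (85, 26)
3Q: (85, 26) + (1, 85). λ = (85 - 26)/(1 - 85) ≡ 59/5 mod 89. 5⁻¹ ≡ 18 (mod 89), so λ ≡ 83.
  x = λ² - 85 - 1 = 6889 - 86 ≡ 39; y = λ·(85 - 39) - 26 ≡ 54. → (39, 54)
4Q: (39, 54) + (1, 85). λ = (85 - 54)/(1 - 39) ≡ 31/51 mod 89. 51⁻¹ ≡ 7 (mod 89), so λ ≡ 39.
  x = λ² - 39 - 1 = 1521 - 40 ≡ 57; y = λ·(39 - 57) - 54 ≡ 45. → (57, 45)
5Q: (57, 45) + (1, 85). λ = (85 - 45)/(1 - 57) ≡ 40/33 mod 89. 33⁻¹ ≡ 27 (mod 89), so λ ≡ 12.
  x = λ² - 57 - 1 = 144 - 58 ≡ 86; y = λ·(57 - 86) - 45 ≡ 52. → (86, 52)
6Q: (86, 52) + (1, 85). λ = (85 - 52)/(1 - 86) ≡ 33/4 mod 89. 4⁻¹ ≡ 67 (mod 89) since 4·67 = 268 ≡ 1, so λ ≡ 75.
  x = λ² - 86 - 1 = 5625 - 87 ≡ 20; y = λ·(86 - 20) - 52 ≡ 3. → (20, 3)
7Q: (20, 3) + (1, 85). λ = (85 - 3)/(1 - 20) ≡ 82/70 mod 89. 70⁻¹ ≡ 14 (mod 89) since 70·14 = 980 ≡ 1, so λ ≡ 80.
  x = λ² - 20 - 1 = 6400 - 21 ≡ 60; y = λ·(20 - 60) - 3 ≡ 1. → (60, 1)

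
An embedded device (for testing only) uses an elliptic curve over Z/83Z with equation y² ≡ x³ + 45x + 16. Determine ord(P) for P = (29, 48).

7

2P: tangent at (29, 48): λ = (3·29² + 45)/(2·48) ≡ 78/13. 13⁻¹ ≡ 32 (mod 83) since 13·32 = 416 ≡ 1, so λ ≡ 78·32 ≡ 6.
  x = λ² - 29 - 29 = 36 - 58 ≡ 61; y = λ·(29 - 61) - 48 ≡ 9. → (61, 9)
3P: (61, 9) + (29, 48). λ = (48 - 9)/(29 - 61) ≡ 39/51 mod 83. 51⁻¹ ≡ 70 (mod 83), so λ ≡ 74.
  x = λ² - 61 - 29 = 5476 - 90 ≡ 74; y = λ·(61 - 74) - 9 ≡ 25. → (74, 25)
4P: (74, 25) + (29, 48). λ = (48 - 25)/(29 - 74) ≡ 23/38 mod 83. 38⁻¹ ≡ 59 (mod 83) since 38·59 = 2242 ≡ 1, so λ ≡ 29.
  x = λ² - 74 - 29 = 841 - 103 ≡ 74; y = λ·(74 - 74) - 25 ≡ 58. → (74, 58)
5P: (74, 58) + (29, 48). λ = (48 - 58)/(29 - 74) ≡ 73/38 mod 83. 38⁻¹ ≡ 59 (mod 83) since 38·59 = 2242 ≡ 1, so λ ≡ 74.
  x = λ² - 74 - 29 = 5476 - 103 ≡ 61; y = λ·(74 - 61) - 58 ≡ 74. → (61, 74)
6P: (61, 74) + (29, 48). λ = (48 - 74)/(29 - 61) ≡ 57/51 mod 83. 51⁻¹ ≡ 70 (mod 83), so λ ≡ 6.
  x = λ² - 61 - 29 = 36 - 90 ≡ 29; y = λ·(61 - 29) - 74 ≡ 35. → (29, 35)
7P: (29, 35) + (29, 48): same x and y₁ ≡ -y₂, so the sum is ∞.
7P = ∞, so the order is 7.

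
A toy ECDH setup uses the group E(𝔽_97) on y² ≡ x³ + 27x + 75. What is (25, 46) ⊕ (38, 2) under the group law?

(7, 5)

(25, 46) + (38, 2). λ = (2 - 46)/(38 - 25) ≡ 53/13 mod 97. 13⁻¹ ≡ 15 (mod 97), so λ ≡ 19.
  x = λ² - 25 - 38 = 361 - 63 ≡ 7; y = λ·(25 - 7) - 46 ≡ 5. → (7, 5)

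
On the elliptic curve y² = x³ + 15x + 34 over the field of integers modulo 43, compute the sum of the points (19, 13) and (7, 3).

(38, 7)

(19, 13) + (7, 3). λ = (3 - 13)/(7 - 19) ≡ 33/31 mod 43. 31⁻¹ ≡ 25 (mod 43) since 31·25 = 775 ≡ 1, so λ ≡ 8.
  x = λ² - 19 - 7 = 64 - 26 ≡ 38; y = λ·(19 - 38) - 13 ≡ 7. → (38, 7)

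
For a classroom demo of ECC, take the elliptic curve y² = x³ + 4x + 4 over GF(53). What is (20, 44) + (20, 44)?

tangent at (20, 44): λ = (3·20² + 4)/(2·44) ≡ 38/35. 35⁻¹ ≡ 50 (mod 53), so λ ≡ 38·50 ≡ 45.
  x = λ² - 20 - 20 = 2025 - 40 ≡ 24; y = λ·(20 - 24) - 44 ≡ 41. → (24, 41)

(24, 41)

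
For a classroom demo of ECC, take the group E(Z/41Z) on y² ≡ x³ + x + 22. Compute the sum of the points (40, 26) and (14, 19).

(12, 32)

(40, 26) + (14, 19). λ = (19 - 26)/(14 - 40) ≡ 34/15 mod 41. 15⁻¹ ≡ 11 (mod 41) since 15·11 = 165 ≡ 1, so λ ≡ 5.
  x = λ² - 40 - 14 = 25 - 54 ≡ 12; y = λ·(40 - 12) - 26 ≡ 32. → (12, 32)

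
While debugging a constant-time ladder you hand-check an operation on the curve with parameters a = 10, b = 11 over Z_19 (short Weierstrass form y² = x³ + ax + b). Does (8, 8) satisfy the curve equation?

y² = 8² ≡ 7; x³ + 10x + 11 = 603 ≡ 14 (mod 19). 7 ≠ 14.

no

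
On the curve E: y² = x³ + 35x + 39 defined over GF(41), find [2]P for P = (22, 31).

(30, 39)

tangent at (22, 31): λ = (3·22² + 35)/(2·31) ≡ 11/21. 21⁻¹ ≡ 2 (mod 41) since 21·2 = 42 ≡ 1, so λ ≡ 11·2 ≡ 22.
  x = λ² - 22 - 22 = 484 - 44 ≡ 30; y = λ·(22 - 30) - 31 ≡ 39. → (30, 39)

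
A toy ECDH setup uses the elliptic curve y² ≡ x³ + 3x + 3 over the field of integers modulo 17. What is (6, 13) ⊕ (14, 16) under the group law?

(6, 13) + (14, 16). λ = (16 - 13)/(14 - 6) ≡ 3/8 mod 17. 8⁻¹ ≡ 15 (mod 17), so λ ≡ 11.
  x = λ² - 6 - 14 = 121 - 20 ≡ 16; y = λ·(6 - 16) - 13 ≡ 13. → (16, 13)

(16, 13)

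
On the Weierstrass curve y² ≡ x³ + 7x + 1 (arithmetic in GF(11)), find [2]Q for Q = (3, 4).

tangent at (3, 4): λ = (3·3² + 7)/(2·4) ≡ 1/8. 8⁻¹ ≡ 7 (mod 11), so λ ≡ 1·7 ≡ 7.
  x = λ² - 3 - 3 = 49 - 6 ≡ 10; y = λ·(3 - 10) - 4 ≡ 2. → (10, 2)

(10, 2)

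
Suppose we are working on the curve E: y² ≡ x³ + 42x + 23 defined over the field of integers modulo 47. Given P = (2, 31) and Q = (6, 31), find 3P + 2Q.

(24, 35)

First 3P:
Repeated addition: build up to 3P.
2P: tangent at (2, 31): λ = (3·2² + 42)/(2·31) ≡ 7/15. 15⁻¹ ≡ 22 (mod 47), so λ ≡ 7·22 ≡ 13.
  x = λ² - 2 - 2 = 169 - 4 ≡ 24; y = λ·(2 - 24) - 31 ≡ 12. → (24, 12)
3P: (24, 12) + (2, 31). λ = (31 - 12)/(2 - 24) ≡ 19/25 mod 47. 25⁻¹ ≡ 32 (mod 47) since 25·32 = 800 ≡ 1, so λ ≡ 44.
  x = λ² - 24 - 2 = 1936 - 26 ≡ 30; y = λ·(24 - 30) - 12 ≡ 6. → (30, 6)
3P = (30, 6).
Next 2Q:
Repeated addition: build up to 2Q.
2Q: tangent at (6, 31): λ = (3·6² + 42)/(2·31) ≡ 9/15. 15⁻¹ ≡ 22 (mod 47) since 15·22 = 330 ≡ 1, so λ ≡ 9·22 ≡ 10.
  x = λ² - 6 - 6 = 100 - 12 ≡ 41; y = λ·(6 - 41) - 31 ≡ 42. → (41, 42)
2Q = (41, 42).
Finally 3P + 2Q:
(30, 6) + (41, 42). λ = (42 - 6)/(41 - 30) ≡ 36/11 mod 47. 11⁻¹ ≡ 30 (mod 47), so λ ≡ 46.
  x = λ² - 30 - 41 = 2116 - 71 ≡ 24; y = λ·(30 - 24) - 6 ≡ 35. → (24, 35)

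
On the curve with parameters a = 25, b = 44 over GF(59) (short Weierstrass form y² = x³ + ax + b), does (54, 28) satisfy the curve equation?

y² = 28² ≡ 17; x³ + 25x + 44 = 158858 ≡ 30 (mod 59). 17 ≠ 30.

no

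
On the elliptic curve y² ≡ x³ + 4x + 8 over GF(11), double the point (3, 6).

tangent at (3, 6): λ = (3·3² + 4)/(2·6) ≡ 9/1. 1⁻¹ ≡ 1 (mod 11), so λ ≡ 9·1 ≡ 9.
  x = λ² - 3 - 3 = 81 - 6 ≡ 9; y = λ·(3 - 9) - 6 ≡ 6. → (9, 6)

(9, 6)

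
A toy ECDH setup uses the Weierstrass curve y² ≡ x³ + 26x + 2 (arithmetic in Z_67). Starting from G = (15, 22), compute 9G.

(15, 22)

Repeated addition: build up to 9G.
2G: tangent at (15, 22): λ = (3·15² + 26)/(2·22) ≡ 31/44. 44⁻¹ ≡ 32 (mod 67) since 44·32 = 1408 ≡ 1, so λ ≡ 31·32 ≡ 54.
  x = λ² - 15 - 15 = 2916 - 30 ≡ 5; y = λ·(15 - 5) - 22 ≡ 49. → (5, 49)
3G: (5, 49) + (15, 22). λ = (22 - 49)/(15 - 5) ≡ 40/10 mod 67. 10⁻¹ ≡ 47 (mod 67), so λ ≡ 4.
  x = λ² - 5 - 15 = 16 - 20 ≡ 63; y = λ·(5 - 63) - 49 ≡ 54. → (63, 54)
4G: (63, 54) + (15, 22). λ = (22 - 54)/(15 - 63) ≡ 35/19 mod 67. 19⁻¹ ≡ 60 (mod 67) since 19·60 = 1140 ≡ 1, so λ ≡ 23.
  x = λ² - 63 - 15 = 529 - 78 ≡ 49; y = λ·(63 - 49) - 54 ≡ 0. → (49, 0)
5G: (49, 0) + (15, 22). λ = (22 - 0)/(15 - 49) ≡ 22/33 mod 67. 33⁻¹ ≡ 65 (mod 67), so λ ≡ 23.
  x = λ² - 49 - 15 = 529 - 64 ≡ 63; y = λ·(49 - 63) - 0 ≡ 13. → (63, 13)
6G: (63, 13) + (15, 22). λ = (22 - 13)/(15 - 63) ≡ 9/19 mod 67. 19⁻¹ ≡ 60 (mod 67) since 19·60 = 1140 ≡ 1, so λ ≡ 4.
  x = λ² - 63 - 15 = 16 - 78 ≡ 5; y = λ·(63 - 5) - 13 ≡ 18. → (5, 18)
7G: (5, 18) + (15, 22). λ = (22 - 18)/(15 - 5) ≡ 4/10 mod 67. 10⁻¹ ≡ 47 (mod 67) since 10·47 = 470 ≡ 1, so λ ≡ 54.
  x = λ² - 5 - 15 = 2916 - 20 ≡ 15; y = λ·(5 - 15) - 18 ≡ 45. → (15, 45)
8G: (15, 45) + (15, 22): same x and y₁ ≡ -y₂, so the sum is ∞.
9G: ∞ + (15, 22) = (15, 22) (identity).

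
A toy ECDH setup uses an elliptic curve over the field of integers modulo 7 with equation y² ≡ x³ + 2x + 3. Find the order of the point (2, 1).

2P: tangent at (2, 1): λ = (3·2² + 2)/(2·1) ≡ 0/2. 2⁻¹ ≡ 4 (mod 7), so λ ≡ 0·4 ≡ 0.
  x = λ² - 2 - 2 = 0 - 4 ≡ 3; y = λ·(2 - 3) - 1 ≡ 6. → (3, 6)
3P: (3, 6) + (2, 1). λ = (1 - 6)/(2 - 3) ≡ 2/6 mod 7. 6⁻¹ ≡ 6 (mod 7) since 6·6 = 36 ≡ 1, so λ ≡ 5.
  x = λ² - 3 - 2 = 25 - 5 ≡ 6; y = λ·(3 - 6) - 6 ≡ 0. → (6, 0)
4P: (6, 0) + (2, 1). λ = (1 - 0)/(2 - 6) ≡ 1/3 mod 7. 3⁻¹ ≡ 5 (mod 7), so λ ≡ 5.
  x = λ² - 6 - 2 = 25 - 8 ≡ 3; y = λ·(6 - 3) - 0 ≡ 1. → (3, 1)
5P: (3, 1) + (2, 1). λ = (1 - 1)/(2 - 3) ≡ 0/6 mod 7. 6⁻¹ ≡ 6 (mod 7), so λ ≡ 0.
  x = λ² - 3 - 2 = 0 - 5 ≡ 2; y = λ·(3 - 2) - 1 ≡ 6. → (2, 6)
6P: (2, 6) + (2, 1): same x and y₁ ≡ -y₂, so the sum is the point at infinity.
6P = the point at infinity, so the order is 6.

6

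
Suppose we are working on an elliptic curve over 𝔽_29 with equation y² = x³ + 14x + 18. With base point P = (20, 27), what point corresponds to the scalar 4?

(7, 16)

Repeated addition: build up to 4P.
2P: tangent at (20, 27): λ = (3·20² + 14)/(2·27) ≡ 25/25. 25⁻¹ ≡ 7 (mod 29) since 25·7 = 175 ≡ 1, so λ ≡ 25·7 ≡ 1.
  x = λ² - 20 - 20 = 1 - 40 ≡ 19; y = λ·(20 - 19) - 27 ≡ 3. → (19, 3)
3P: (19, 3) + (20, 27). λ = (27 - 3)/(20 - 19) ≡ 24/1 mod 29. 1⁻¹ ≡ 1 (mod 29), so λ ≡ 24.
  x = λ² - 19 - 20 = 576 - 39 ≡ 15; y = λ·(19 - 15) - 3 ≡ 6. → (15, 6)
4P: (15, 6) + (20, 27). λ = (27 - 6)/(20 - 15) ≡ 21/5 mod 29. 5⁻¹ ≡ 6 (mod 29), so λ ≡ 10.
  x = λ² - 15 - 20 = 100 - 35 ≡ 7; y = λ·(15 - 7) - 6 ≡ 16. → (7, 16)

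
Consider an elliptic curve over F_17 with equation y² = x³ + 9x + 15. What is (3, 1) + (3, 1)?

tangent at (3, 1): λ = (3·3² + 9)/(2·1) ≡ 2/2. 2⁻¹ ≡ 9 (mod 17) since 2·9 = 18 ≡ 1, so λ ≡ 2·9 ≡ 1.
  x = λ² - 3 - 3 = 1 - 6 ≡ 12; y = λ·(3 - 12) - 1 ≡ 7. → (12, 7)

(12, 7)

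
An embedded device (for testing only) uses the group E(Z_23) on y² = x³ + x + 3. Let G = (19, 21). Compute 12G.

(12, 15)

Repeated addition: build up to 12G.
2G: tangent at (19, 21): λ = (3·19² + 1)/(2·21) ≡ 3/19. 19⁻¹ ≡ 17 (mod 23), so λ ≡ 3·17 ≡ 5.
  x = λ² - 19 - 19 = 25 - 38 ≡ 10; y = λ·(19 - 10) - 21 ≡ 1. → (10, 1)
3G: (10, 1) + (19, 21). λ = (21 - 1)/(19 - 10) ≡ 20/9 mod 23. 9⁻¹ ≡ 18 (mod 23), so λ ≡ 15.
  x = λ² - 10 - 19 = 225 - 29 ≡ 12; y = λ·(10 - 12) - 1 ≡ 15. → (12, 15)
4G: (12, 15) + (19, 21). λ = (21 - 15)/(19 - 12) ≡ 6/7 mod 23. 7⁻¹ ≡ 10 (mod 23) since 7·10 = 70 ≡ 1, so λ ≡ 14.
  x = λ² - 12 - 19 = 196 - 31 ≡ 4; y = λ·(12 - 4) - 15 ≡ 5. → (4, 5)
5G: (4, 5) + (19, 21). λ = (21 - 5)/(19 - 4) ≡ 16/15 mod 23. 15⁻¹ ≡ 20 (mod 23), so λ ≡ 21.
  x = λ² - 4 - 19 = 441 - 23 ≡ 4; y = λ·(4 - 4) - 5 ≡ 18. → (4, 18)
6G: (4, 18) + (19, 21). λ = (21 - 18)/(19 - 4) ≡ 3/15 mod 23. 15⁻¹ ≡ 20 (mod 23) since 15·20 = 300 ≡ 1, so λ ≡ 14.
  x = λ² - 4 - 19 = 196 - 23 ≡ 12; y = λ·(4 - 12) - 18 ≡ 8. → (12, 8)
7G: (12, 8) + (19, 21). λ = (21 - 8)/(19 - 12) ≡ 13/7 mod 23. 7⁻¹ ≡ 10 (mod 23), so λ ≡ 15.
  x = λ² - 12 - 19 = 225 - 31 ≡ 10; y = λ·(12 - 10) - 8 ≡ 22. → (10, 22)
8G: (10, 22) + (19, 21). λ = (21 - 22)/(19 - 10) ≡ 22/9 mod 23. 9⁻¹ ≡ 18 (mod 23), so λ ≡ 5.
  x = λ² - 10 - 19 = 25 - 29 ≡ 19; y = λ·(10 - 19) - 22 ≡ 2. → (19, 2)
9G: (19, 2) + (19, 21): same x and y₁ ≡ -y₂, so the sum is 𝒪.
10G: 𝒪 + (19, 21) = (19, 21) (identity).
11G: tangent at (19, 21): λ = (3·19² + 1)/(2·21) ≡ 3/19. 19⁻¹ ≡ 17 (mod 23), so λ ≡ 3·17 ≡ 5.
  x = λ² - 19 - 19 = 25 - 38 ≡ 10; y = λ·(19 - 10) - 21 ≡ 1. → (10, 1)
12G: (10, 1) + (19, 21). λ = (21 - 1)/(19 - 10) ≡ 20/9 mod 23. 9⁻¹ ≡ 18 (mod 23), so λ ≡ 15.
  x = λ² - 10 - 19 = 225 - 29 ≡ 12; y = λ·(10 - 12) - 1 ≡ 15. → (12, 15)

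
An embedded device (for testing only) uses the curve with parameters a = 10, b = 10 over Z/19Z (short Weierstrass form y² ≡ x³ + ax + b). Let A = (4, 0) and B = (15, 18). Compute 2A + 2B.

(13, 0)

First 2A:
Repeated addition: build up to 2A.
2A: (4, 0) + (4, 0): same x and y₁ ≡ -y₂, so the sum is O.
2A = O.
Next 2B:
Repeated addition: build up to 2B.
2B: tangent at (15, 18): λ = (3·15² + 10)/(2·18) ≡ 1/17. 17⁻¹ ≡ 9 (mod 19) since 17·9 = 153 ≡ 1, so λ ≡ 1·9 ≡ 9.
  x = λ² - 15 - 15 = 81 - 30 ≡ 13; y = λ·(15 - 13) - 18 ≡ 0. → (13, 0)
2B = (13, 0).
Finally 2A + 2B:
O + (13, 0) = (13, 0) (identity).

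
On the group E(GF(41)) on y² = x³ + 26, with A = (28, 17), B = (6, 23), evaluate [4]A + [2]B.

(28, 17)

First 4A:
Double-and-add on 4 = (100)₂. Start with A = (28, 17) for the leading 1-bit.
double: tangent at (28, 17): λ = (3·28² + 0)/(2·17) ≡ 15/34. 34⁻¹ ≡ 35 (mod 41), so λ ≡ 15·35 ≡ 33.
  x = λ² - 28 - 28 = 1089 - 56 ≡ 8; y = λ·(28 - 8) - 17 ≡ 28. → (8, 28)
double: tangent at (8, 28): λ = (3·8² + 0)/(2·28) ≡ 28/15. 15⁻¹ ≡ 11 (mod 41), so λ ≡ 28·11 ≡ 21.
  x = λ² - 8 - 8 = 441 - 16 ≡ 15; y = λ·(8 - 15) - 28 ≡ 30. → (15, 30)
4A = (15, 30).
Next 2B:
Repeated addition: build up to 2B.
2B: tangent at (6, 23): λ = (3·6² + 0)/(2·23) ≡ 26/5. 5⁻¹ ≡ 33 (mod 41), so λ ≡ 26·33 ≡ 38.
  x = λ² - 6 - 6 = 1444 - 12 ≡ 38; y = λ·(6 - 38) - 23 ≡ 32. → (38, 32)
2B = (38, 32).
Finally 4A + 2B:
(15, 30) + (38, 32). λ = (32 - 30)/(38 - 15) ≡ 2/23 mod 41. 23⁻¹ ≡ 25 (mod 41), so λ ≡ 9.
  x = λ² - 15 - 38 = 81 - 53 ≡ 28; y = λ·(15 - 28) - 30 ≡ 17. → (28, 17)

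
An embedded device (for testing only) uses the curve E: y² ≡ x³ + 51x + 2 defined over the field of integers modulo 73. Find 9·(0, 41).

Write P = (0, 41).
Repeated addition: build up to 9P.
2P: tangent at (0, 41): λ = (3·0² + 51)/(2·41) ≡ 51/9. 9⁻¹ ≡ 65 (mod 73) since 9·65 = 585 ≡ 1, so λ ≡ 51·65 ≡ 30.
  x = λ² - 0 - 0 = 900 - 0 ≡ 24; y = λ·(0 - 24) - 41 ≡ 42. → (24, 42)
3P: (24, 42) + (0, 41). λ = (41 - 42)/(0 - 24) ≡ 72/49 mod 73. 49⁻¹ ≡ 3 (mod 73), so λ ≡ 70.
  x = λ² - 24 - 0 = 4900 - 24 ≡ 58; y = λ·(24 - 58) - 42 ≡ 60. → (58, 60)
4P: (58, 60) + (0, 41). λ = (41 - 60)/(0 - 58) ≡ 54/15 mod 73. 15⁻¹ ≡ 39 (mod 73), so λ ≡ 62.
  x = λ² - 58 - 0 = 3844 - 58 ≡ 63; y = λ·(58 - 63) - 60 ≡ 68. → (63, 68)
5P: (63, 68) + (0, 41). λ = (41 - 68)/(0 - 63) ≡ 46/10 mod 73. 10⁻¹ ≡ 22 (mod 73), so λ ≡ 63.
  x = λ² - 63 - 0 = 3969 - 63 ≡ 37; y = λ·(63 - 37) - 68 ≡ 37. → (37, 37)
6P: (37, 37) + (0, 41). λ = (41 - 37)/(0 - 37) ≡ 4/36 mod 73. 36⁻¹ ≡ 71 (mod 73), so λ ≡ 65.
  x = λ² - 37 - 0 = 4225 - 37 ≡ 27; y = λ·(37 - 27) - 37 ≡ 29. → (27, 29)
7P: (27, 29) + (0, 41). λ = (41 - 29)/(0 - 27) ≡ 12/46 mod 73. 46⁻¹ ≡ 27 (mod 73), so λ ≡ 32.
  x = λ² - 27 - 0 = 1024 - 27 ≡ 48; y = λ·(27 - 48) - 29 ≡ 29. → (48, 29)
8P: (48, 29) + (0, 41). λ = (41 - 29)/(0 - 48) ≡ 12/25 mod 73. 25⁻¹ ≡ 38 (mod 73) since 25·38 = 950 ≡ 1, so λ ≡ 18.
  x = λ² - 48 - 0 = 324 - 48 ≡ 57; y = λ·(48 - 57) - 29 ≡ 28. → (57, 28)
9P: (57, 28) + (0, 41). λ = (41 - 28)/(0 - 57) ≡ 13/16 mod 73. 16⁻¹ ≡ 32 (mod 73) since 16·32 = 512 ≡ 1, so λ ≡ 51.
  x = λ² - 57 - 0 = 2601 - 57 ≡ 62; y = λ·(57 - 62) - 28 ≡ 9. → (62, 9)

(62, 9)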